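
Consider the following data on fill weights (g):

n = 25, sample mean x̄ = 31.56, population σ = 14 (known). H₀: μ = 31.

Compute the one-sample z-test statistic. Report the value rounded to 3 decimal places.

test statistic = 0.200

SE = σ/√n = 14/√25 = 2.8000
z = (x̄−μ₀)/SE = (31.56−31)/2.8000 = 0.2000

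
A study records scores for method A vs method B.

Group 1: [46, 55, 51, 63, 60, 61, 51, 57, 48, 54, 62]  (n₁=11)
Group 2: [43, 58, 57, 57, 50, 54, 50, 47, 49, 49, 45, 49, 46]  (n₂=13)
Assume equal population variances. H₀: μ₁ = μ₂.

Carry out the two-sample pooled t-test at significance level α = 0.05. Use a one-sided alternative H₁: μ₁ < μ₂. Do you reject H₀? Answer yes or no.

x̄₁=55.273, s₁=5.833, n₁=11
x̄₂=50.308, s₂=4.820, n₂=13
s_p² = [10·5.833² + 12·4.820²]/22 = 28.1341
SE = √(s_p²·(1/11+1/13)) = 2.1730
t = (55.273−50.308)/2.1730 = 2.2849
df = 22
p-value (one-sided, H₁ less) = 0.98384
At α=0.05: p ≥ α → fail to reject H₀

reject H₀: no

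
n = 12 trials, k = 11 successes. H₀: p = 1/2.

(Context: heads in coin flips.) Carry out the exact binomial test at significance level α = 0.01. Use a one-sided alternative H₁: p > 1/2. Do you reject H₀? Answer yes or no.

reject H₀: yes

Exact binomial: n=12, k=11, p₀=1/2=0.5000
P(X≥11) from Σ C(n,i)·p₀^i·(1−p₀)^(n−i)
p-value (one-sided, H₁ greater) = 0.00317
At α=0.01: p < α → reject H₀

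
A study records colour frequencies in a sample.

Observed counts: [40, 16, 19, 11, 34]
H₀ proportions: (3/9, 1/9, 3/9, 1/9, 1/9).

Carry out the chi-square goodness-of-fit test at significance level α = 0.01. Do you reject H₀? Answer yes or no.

reject H₀: yes

n = 120; E_i = n·p_i = [40.00, 13.33, 40.00, 13.33, 13.33]
χ² = (40−40.00)²/40.00 + (16−13.33)²/13.33 + (19−40.00)²/40.00 + (11−13.33)²/13.33 + (34−13.33)²/13.33 = 44.0000
df = 4
p-value (upper-tail) = 0.00000
At α=0.01: p < α → reject H₀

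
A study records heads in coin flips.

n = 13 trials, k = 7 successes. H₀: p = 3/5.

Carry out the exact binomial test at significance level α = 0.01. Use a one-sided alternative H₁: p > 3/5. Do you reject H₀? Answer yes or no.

Exact binomial: n=13, k=7, p₀=3/5=0.6000
P(X≥7) from Σ C(n,i)·p₀^i·(1−p₀)^(n−i)
p-value (one-sided, H₁ greater) = 0.77116
At α=0.01: p ≥ α → fail to reject H₀

reject H₀: no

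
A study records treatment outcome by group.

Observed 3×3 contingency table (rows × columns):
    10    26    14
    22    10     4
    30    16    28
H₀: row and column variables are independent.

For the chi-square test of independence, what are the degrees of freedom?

df = (r−1)(c−1) = (3−1)·(3−1) = 4

degrees of freedom = 4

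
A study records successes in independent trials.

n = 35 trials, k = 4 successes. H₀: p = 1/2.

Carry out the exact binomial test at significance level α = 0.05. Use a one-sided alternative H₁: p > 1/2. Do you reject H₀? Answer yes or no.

Exact binomial: n=35, k=4, p₀=1/2=0.5000
P(X≥4) from Σ C(n,i)·p₀^i·(1−p₀)^(n−i)
p-value (one-sided, H₁ greater) = 1.00000
At α=0.05: p ≥ α → fail to reject H₀

reject H₀: no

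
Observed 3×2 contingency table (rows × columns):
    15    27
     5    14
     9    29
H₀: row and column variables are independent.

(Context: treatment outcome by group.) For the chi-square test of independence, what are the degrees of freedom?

df = (r−1)(c−1) = (3−1)·(2−1) = 2

degrees of freedom = 2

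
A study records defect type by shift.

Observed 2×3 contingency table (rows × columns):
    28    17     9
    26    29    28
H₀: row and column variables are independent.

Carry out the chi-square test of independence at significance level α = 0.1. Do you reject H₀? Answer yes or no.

reject H₀: yes

Row totals [54, 83], col totals [54, 46, 37], n=137
χ² = (28−21.28)²/21.28 + (17−18.13)²/18.13 + (9−14.58)²/14.58 + (26−32.72)²/32.72 + (29−27.87)²/27.87 + (28−22.42)²/22.42 = 7.1426
df = 2
p-value (upper-tail) = 0.02812
At α=0.1: p < α → reject H₀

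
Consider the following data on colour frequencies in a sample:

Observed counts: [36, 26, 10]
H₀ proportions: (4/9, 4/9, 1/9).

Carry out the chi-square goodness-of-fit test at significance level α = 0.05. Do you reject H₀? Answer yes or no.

reject H₀: no

n = 72; E_i = n·p_i = [32.00, 32.00, 8.00]
χ² = (36−32.00)²/32.00 + (26−32.00)²/32.00 + (10−8.00)²/8.00 = 2.1250
df = 2
p-value (upper-tail) = 0.34559
At α=0.05: p ≥ α → fail to reject H₀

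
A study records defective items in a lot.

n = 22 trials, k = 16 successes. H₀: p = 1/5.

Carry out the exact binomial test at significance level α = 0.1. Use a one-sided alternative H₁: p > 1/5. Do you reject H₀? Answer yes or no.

reject H₀: yes

Exact binomial: n=22, k=16, p₀=1/5=0.2000
P(X≥16) from Σ C(n,i)·p₀^i·(1−p₀)^(n−i)
p-value (one-sided, H₁ greater) = 0.00000
At α=0.1: p < α → reject H₀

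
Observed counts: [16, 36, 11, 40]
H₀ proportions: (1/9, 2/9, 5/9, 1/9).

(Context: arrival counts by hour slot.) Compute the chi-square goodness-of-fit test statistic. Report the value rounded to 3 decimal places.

test statistic = 117.911

n = 103; E_i = n·p_i = [11.44, 22.89, 57.22, 11.44]
χ² = (16−11.44)²/11.44 + (36−22.89)²/22.89 + (11−57.22)²/57.22 + (40−11.44)²/11.44 = 117.9107
df = 3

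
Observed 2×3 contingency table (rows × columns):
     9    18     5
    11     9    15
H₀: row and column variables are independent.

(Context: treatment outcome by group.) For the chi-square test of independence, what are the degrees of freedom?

df = (r−1)(c−1) = (2−1)·(3−1) = 2

degrees of freedom = 2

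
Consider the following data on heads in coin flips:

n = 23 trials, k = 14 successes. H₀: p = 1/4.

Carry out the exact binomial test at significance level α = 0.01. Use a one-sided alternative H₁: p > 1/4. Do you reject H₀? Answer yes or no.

reject H₀: yes

Exact binomial: n=23, k=14, p₀=1/4=0.2500
P(X≥14) from Σ C(n,i)·p₀^i·(1−p₀)^(n−i)
p-value (one-sided, H₁ greater) = 0.00028
At α=0.01: p < α → reject H₀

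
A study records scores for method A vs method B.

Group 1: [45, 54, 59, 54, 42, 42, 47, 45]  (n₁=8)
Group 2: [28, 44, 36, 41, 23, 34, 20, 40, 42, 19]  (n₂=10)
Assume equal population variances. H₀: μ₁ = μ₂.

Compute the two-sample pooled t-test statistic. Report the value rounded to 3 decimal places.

x̄₁=48.500, s₁=6.347, n₁=8
x̄₂=32.700, s₂=9.511, n₂=10
s_p² = [7·6.347² + 9·9.511²]/16 = 68.5062
SE = √(s_p²·(1/8+1/10)) = 3.9261
t = (48.500−32.700)/3.9261 = 4.0244
df = 16

test statistic = 4.024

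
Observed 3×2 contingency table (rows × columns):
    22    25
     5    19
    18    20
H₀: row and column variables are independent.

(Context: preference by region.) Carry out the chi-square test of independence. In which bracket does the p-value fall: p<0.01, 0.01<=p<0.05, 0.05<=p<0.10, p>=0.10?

p-value bracket: 0.05<=p<0.10

Row totals [47, 24, 38], col totals [45, 64], n=109
χ² = (22−19.40)²/19.40 + (25−27.60)²/27.60 + (5−9.91)²/9.91 + (19−14.09)²/14.09 + (18−15.69)²/15.69 + (20−22.31)²/22.31 = 5.3129
df = 2
p-value (upper-tail) = 0.07020
→ bracket: 0.05<=p<0.10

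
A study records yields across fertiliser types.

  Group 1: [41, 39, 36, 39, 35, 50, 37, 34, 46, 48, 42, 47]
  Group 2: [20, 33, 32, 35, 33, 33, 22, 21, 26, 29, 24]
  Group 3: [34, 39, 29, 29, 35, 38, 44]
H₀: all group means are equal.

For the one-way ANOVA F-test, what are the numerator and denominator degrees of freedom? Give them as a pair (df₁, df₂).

k = 3 groups, N = 30 total
df = (k−1, N−k) = (3−1, 30−3) = (2, 27)

degrees of freedom = [2, 27]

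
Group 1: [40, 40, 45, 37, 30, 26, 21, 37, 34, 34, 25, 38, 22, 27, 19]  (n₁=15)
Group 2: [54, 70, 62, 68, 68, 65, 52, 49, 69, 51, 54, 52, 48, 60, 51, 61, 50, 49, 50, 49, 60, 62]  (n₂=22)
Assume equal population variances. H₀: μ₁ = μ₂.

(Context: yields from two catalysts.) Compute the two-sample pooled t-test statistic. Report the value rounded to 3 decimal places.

test statistic = -9.750

x̄₁=31.667, s₁=7.988, n₁=15
x̄₂=57.000, s₂=7.603, n₂=22
s_p² = [14·7.988² + 21·7.603²]/35 = 60.2095
SE = √(s_p²·(1/15+1/22)) = 2.5982
t = (31.667−57.000)/2.5982 = -9.7503
df = 35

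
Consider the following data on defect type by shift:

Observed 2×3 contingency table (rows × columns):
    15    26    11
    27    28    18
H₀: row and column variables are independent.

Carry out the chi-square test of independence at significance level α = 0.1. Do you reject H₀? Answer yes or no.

Row totals [52, 73], col totals [42, 54, 29], n=125
χ² = (15−17.47)²/17.47 + (26−22.46)²/22.46 + (11−12.06)²/12.06 + (27−24.53)²/24.53 + (28−31.54)²/31.54 + (18−16.94)²/16.94 = 1.7126
df = 2
p-value (upper-tail) = 0.42472
At α=0.1: p ≥ α → fail to reject H₀

reject H₀: no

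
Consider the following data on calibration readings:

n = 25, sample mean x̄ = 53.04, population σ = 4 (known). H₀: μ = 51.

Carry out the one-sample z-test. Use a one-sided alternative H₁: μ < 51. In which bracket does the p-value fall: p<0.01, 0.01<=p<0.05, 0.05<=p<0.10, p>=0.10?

p-value bracket: p>=0.10

SE = σ/√n = 4/√25 = 0.8000
z = (x̄−μ₀)/SE = (53.04−51)/0.8000 = 2.5500
p-value (one-sided, H₁ less) = 0.99461
→ bracket: p>=0.10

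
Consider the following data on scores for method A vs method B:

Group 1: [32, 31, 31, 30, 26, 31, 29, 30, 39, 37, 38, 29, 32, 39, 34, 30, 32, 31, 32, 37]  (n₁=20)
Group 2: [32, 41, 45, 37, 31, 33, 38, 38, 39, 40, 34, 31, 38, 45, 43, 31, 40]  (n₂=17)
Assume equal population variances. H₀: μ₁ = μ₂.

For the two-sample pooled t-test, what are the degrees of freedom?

df = n₁ + n₂ − 2 = 20 + 17 − 2 = 35

degrees of freedom = 35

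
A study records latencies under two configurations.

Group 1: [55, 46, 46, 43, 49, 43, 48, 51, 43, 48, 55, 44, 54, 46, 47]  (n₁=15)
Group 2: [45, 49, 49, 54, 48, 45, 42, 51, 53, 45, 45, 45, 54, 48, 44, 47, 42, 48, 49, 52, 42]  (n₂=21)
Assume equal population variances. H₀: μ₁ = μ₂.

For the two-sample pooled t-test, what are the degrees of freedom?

df = n₁ + n₂ − 2 = 15 + 21 − 2 = 34

degrees of freedom = 34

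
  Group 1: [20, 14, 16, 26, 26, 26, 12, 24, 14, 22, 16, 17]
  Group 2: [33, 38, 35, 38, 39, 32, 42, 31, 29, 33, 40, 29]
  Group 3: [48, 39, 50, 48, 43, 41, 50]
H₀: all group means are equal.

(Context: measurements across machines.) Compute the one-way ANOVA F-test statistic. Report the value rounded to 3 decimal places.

test statistic = 72.192

Group means [19.42, 34.92, 45.57], grand mean 31.323
SSB = Σnᵢ(x̄ᵢ−x̄)² = 3277.227; SSW = ΣΣ(x−x̄ᵢ)² = 635.548
MSB = 3277.227/2 = 1638.6133; MSW = 635.548/28 = 22.6981
F = MSB/MSW = 72.1916
df = (2, 28)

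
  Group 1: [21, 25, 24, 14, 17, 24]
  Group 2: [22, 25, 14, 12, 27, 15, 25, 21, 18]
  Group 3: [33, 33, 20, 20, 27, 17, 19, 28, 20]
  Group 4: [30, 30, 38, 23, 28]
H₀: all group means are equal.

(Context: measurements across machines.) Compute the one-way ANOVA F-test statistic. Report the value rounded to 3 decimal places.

Group means [20.83, 19.89, 24.11, 29.80], grand mean 23.103
SSB = Σnᵢ(x̄ᵢ−x̄)² = 357.279; SSW = ΣΣ(x−x̄ᵢ)² = 757.411
MSB = 357.279/3 = 119.0928; MSW = 757.411/25 = 30.2964
F = MSB/MSW = 3.9309
df = (3, 25)

test statistic = 3.931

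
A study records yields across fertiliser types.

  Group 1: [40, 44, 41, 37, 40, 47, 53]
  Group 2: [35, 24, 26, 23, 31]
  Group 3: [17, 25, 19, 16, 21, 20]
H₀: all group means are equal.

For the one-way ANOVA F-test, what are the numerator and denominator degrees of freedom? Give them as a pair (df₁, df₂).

degrees of freedom = [2, 15]

k = 3 groups, N = 18 total
df = (k−1, N−k) = (3−1, 18−3) = (2, 15)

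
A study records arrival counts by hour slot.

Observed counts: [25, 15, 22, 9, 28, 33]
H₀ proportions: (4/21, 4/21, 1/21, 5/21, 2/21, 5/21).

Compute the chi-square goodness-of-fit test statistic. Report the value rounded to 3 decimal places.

n = 132; E_i = n·p_i = [25.14, 25.14, 6.29, 31.43, 12.57, 31.43]
χ² = (25−25.14)²/25.14 + (15−25.14)²/25.14 + (22−6.29)²/6.29 + (9−31.43)²/31.43 + (28−12.57)²/12.57 + (33−31.43)²/31.43 = 78.3977
df = 5

test statistic = 78.398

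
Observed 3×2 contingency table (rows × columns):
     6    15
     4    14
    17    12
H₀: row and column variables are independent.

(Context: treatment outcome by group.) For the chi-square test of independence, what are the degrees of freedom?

df = (r−1)(c−1) = (3−1)·(2−1) = 2

degrees of freedom = 2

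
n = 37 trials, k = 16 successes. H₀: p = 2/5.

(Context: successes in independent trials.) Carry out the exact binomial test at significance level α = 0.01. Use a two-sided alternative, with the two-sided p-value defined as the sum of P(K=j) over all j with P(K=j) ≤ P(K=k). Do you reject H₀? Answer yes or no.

reject H₀: no

Exact binomial: n=37, k=16, p₀=2/5=0.4000
P(X=j) = C(n,j)·p₀^j·(1−p₀)^(n−j); p = Σ P(X=j) over j with P(X=j) ≤ P(X=16)
p-value (two-sided) = 0.73819
At α=0.01: p ≥ α → fail to reject H₀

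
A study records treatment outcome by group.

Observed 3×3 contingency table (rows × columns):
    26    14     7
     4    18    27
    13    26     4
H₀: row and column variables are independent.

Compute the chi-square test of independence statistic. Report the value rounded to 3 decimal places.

Row totals [47, 49, 43], col totals [43, 58, 38], n=139
χ² = (26−14.54)²/14.54 + (14−19.61)²/19.61 + (7−12.85)²/12.85 + (4−15.16)²/15.16 + (18−20.45)²/20.45 + (27−13.40)²/13.40 + (13−13.30)²/13.30 + (26−17.94)²/17.94 + (4−11.76)²/11.76 = 44.3659
df = 4

test statistic = 44.366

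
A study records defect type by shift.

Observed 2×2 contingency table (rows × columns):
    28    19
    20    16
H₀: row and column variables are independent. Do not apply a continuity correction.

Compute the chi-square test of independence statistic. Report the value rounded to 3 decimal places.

test statistic = 0.135

Row totals [47, 36], col totals [48, 35], n=83
χ² = (28−27.18)²/27.18 + (19−19.82)²/19.82 + (20−20.82)²/20.82 + (16−15.18)²/15.18 = 0.1350
df = 1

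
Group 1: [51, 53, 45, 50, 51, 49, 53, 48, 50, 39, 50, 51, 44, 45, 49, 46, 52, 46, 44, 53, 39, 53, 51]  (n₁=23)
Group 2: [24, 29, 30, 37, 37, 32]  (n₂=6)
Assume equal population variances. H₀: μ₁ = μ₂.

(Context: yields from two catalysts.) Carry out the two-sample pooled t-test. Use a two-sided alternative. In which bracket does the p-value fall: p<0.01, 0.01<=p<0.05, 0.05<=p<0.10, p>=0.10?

x̄₁=48.348, s₁=4.174, n₁=23
x̄₂=31.500, s₂=5.010, n₂=6
s_p² = [22·4.174² + 5·5.010²]/27 = 18.8414
SE = √(s_p²·(1/23+1/6)) = 1.9898
t = (48.348−31.500)/1.9898 = 8.4670
df = 27
p-value (two-sided) = 0.00000
→ bracket: p<0.01

p-value bracket: p<0.01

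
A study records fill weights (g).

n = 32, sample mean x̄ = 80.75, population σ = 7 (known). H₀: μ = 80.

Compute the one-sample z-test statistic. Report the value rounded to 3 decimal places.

SE = σ/√n = 7/√32 = 1.2374
z = (x̄−μ₀)/SE = (80.75−80)/1.2374 = 0.6061

test statistic = 0.606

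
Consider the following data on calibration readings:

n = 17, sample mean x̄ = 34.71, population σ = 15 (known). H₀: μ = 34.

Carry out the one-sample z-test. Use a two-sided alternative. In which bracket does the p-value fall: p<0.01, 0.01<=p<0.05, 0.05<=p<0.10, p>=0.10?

SE = σ/√n = 15/√17 = 3.6380
z = (x̄−μ₀)/SE = (34.71−34)/3.6380 = 0.1952
p-value (two-sided) = 0.84527
→ bracket: p>=0.10

p-value bracket: p>=0.10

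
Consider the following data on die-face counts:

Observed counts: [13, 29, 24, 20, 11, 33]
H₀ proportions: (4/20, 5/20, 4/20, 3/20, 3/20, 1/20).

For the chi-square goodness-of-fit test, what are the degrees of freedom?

df = k − 1 = 6 − 1 = 5

degrees of freedom = 5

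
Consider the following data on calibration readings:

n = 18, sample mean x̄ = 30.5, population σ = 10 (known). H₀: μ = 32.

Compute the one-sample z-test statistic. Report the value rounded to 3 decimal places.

SE = σ/√n = 10/√18 = 2.3570
z = (x̄−μ₀)/SE = (30.5−32)/2.3570 = -0.6364

test statistic = -0.636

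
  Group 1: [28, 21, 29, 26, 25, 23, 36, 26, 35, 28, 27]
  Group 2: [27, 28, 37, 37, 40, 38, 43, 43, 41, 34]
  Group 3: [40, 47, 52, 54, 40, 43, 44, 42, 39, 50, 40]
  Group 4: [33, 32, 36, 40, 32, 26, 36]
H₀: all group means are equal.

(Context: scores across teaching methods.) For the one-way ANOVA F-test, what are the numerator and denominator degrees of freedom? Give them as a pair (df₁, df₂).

degrees of freedom = [3, 35]

k = 4 groups, N = 39 total
df = (k−1, N−k) = (4−1, 39−4) = (3, 35)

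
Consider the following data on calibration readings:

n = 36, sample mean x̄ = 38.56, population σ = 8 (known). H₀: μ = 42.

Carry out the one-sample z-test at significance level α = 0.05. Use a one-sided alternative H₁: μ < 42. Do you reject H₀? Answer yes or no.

reject H₀: yes

SE = σ/√n = 8/√36 = 1.3333
z = (x̄−μ₀)/SE = (38.56−42)/1.3333 = -2.5800
p-value (one-sided, H₁ less) = 0.00494
At α=0.05: p < α → reject H₀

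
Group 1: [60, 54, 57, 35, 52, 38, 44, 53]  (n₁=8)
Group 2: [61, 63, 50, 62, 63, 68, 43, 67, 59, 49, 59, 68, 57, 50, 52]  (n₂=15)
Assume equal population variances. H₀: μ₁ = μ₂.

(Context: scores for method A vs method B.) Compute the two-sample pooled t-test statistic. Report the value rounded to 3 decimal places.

test statistic = -2.496

x̄₁=49.125, s₁=9.078, n₁=8
x̄₂=58.067, s₂=7.695, n₂=15
s_p² = [7·9.078² + 14·7.695²]/21 = 66.9433
SE = √(s_p²·(1/8+1/15)) = 3.5820
t = (49.125−58.067)/3.5820 = -2.4963
df = 21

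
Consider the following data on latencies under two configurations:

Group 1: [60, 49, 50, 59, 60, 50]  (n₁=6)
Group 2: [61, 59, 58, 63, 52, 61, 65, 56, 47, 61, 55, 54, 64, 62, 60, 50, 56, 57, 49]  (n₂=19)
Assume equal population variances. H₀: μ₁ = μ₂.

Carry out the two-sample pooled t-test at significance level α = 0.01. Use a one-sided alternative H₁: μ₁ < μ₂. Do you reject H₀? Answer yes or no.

x̄₁=54.667, s₁=5.502, n₁=6
x̄₂=57.368, s₂=5.198, n₂=19
s_p² = [5·5.502² + 18·5.198²]/23 = 27.7285
SE = √(s_p²·(1/6+1/19)) = 2.4659
t = (54.667−57.368)/2.4659 = -1.0956
df = 23
p-value (one-sided, H₁ less) = 0.14229
At α=0.01: p ≥ α → fail to reject H₀

reject H₀: no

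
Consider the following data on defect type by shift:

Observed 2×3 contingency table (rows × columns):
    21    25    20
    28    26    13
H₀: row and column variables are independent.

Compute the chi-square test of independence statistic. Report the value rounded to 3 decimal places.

test statistic = 2.497

Row totals [66, 67], col totals [49, 51, 33], n=133
χ² = (21−24.32)²/24.32 + (25−25.31)²/25.31 + (20−16.38)²/16.38 + (28−24.68)²/24.68 + (26−25.69)²/25.69 + (13−16.62)²/16.62 = 2.4971
df = 2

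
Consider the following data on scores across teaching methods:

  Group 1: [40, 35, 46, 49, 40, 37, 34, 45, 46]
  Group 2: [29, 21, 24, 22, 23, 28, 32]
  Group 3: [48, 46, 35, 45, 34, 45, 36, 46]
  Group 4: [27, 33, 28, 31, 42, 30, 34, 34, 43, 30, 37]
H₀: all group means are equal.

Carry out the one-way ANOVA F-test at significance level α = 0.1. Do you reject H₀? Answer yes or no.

Group means [41.33, 25.57, 41.88, 33.55], grand mean 35.857
SSB = Σnᵢ(x̄ᵢ−x̄)² = 1358.969; SSW = ΣΣ(x−x̄ᵢ)² = 847.317
MSB = 1358.969/3 = 452.9897; MSW = 847.317/31 = 27.3328
F = MSB/MSW = 16.5731
df = (3, 31)
p-value (upper-tail) = 0.00000
At α=0.1: p < α → reject H₀

reject H₀: yes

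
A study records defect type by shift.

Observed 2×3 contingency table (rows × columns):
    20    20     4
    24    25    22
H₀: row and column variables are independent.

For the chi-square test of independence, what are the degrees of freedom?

df = (r−1)(c−1) = (2−1)·(3−1) = 2

degrees of freedom = 2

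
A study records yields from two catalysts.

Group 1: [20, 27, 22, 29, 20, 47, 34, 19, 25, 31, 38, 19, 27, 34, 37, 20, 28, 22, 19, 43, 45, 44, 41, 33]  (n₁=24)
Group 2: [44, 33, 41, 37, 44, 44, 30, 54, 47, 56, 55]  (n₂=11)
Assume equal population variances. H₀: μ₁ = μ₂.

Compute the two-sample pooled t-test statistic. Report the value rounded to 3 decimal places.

x̄₁=30.167, s₁=9.309, n₁=24
x̄₂=44.091, s₂=8.654, n₂=11
s_p² = [23·9.309² + 10·8.654²]/33 = 83.0983
SE = √(s_p²·(1/24+1/11)) = 3.3192
t = (30.167−44.091)/3.3192 = -4.1951
df = 33

test statistic = -4.195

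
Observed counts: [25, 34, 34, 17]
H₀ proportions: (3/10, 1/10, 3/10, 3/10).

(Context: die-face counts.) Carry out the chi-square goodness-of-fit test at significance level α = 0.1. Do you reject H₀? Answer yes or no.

reject H₀: yes

n = 110; E_i = n·p_i = [33.00, 11.00, 33.00, 33.00]
χ² = (25−33.00)²/33.00 + (34−11.00)²/11.00 + (34−33.00)²/33.00 + (17−33.00)²/33.00 = 57.8182
df = 3
p-value (upper-tail) = 0.00000
At α=0.1: p < α → reject H₀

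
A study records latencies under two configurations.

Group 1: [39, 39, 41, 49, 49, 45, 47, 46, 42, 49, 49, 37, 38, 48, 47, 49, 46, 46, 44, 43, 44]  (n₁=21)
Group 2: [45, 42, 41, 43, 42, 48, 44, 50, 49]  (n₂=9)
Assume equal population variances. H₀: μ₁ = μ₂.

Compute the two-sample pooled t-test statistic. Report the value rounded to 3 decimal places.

x̄₁=44.619, s₁=3.956, n₁=21
x̄₂=44.889, s₂=3.333, n₂=9
s_p² = [20·3.956² + 8·3.333²]/28 = 14.3515
SE = √(s_p²·(1/21+1/9)) = 1.5093
t = (44.619−44.889)/1.5093 = -0.1788
df = 28

test statistic = -0.179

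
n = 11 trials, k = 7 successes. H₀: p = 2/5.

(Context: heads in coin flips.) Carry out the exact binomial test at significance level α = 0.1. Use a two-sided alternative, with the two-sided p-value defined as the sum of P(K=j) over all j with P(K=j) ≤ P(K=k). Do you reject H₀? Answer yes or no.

reject H₀: no

Exact binomial: n=11, k=7, p₀=2/5=0.4000
P(X=j) = C(n,j)·p₀^j·(1−p₀)^(n−j); p = Σ P(X=j) over j with P(X=j) ≤ P(X=7)
p-value (two-sided) = 0.12959
At α=0.1: p ≥ α → fail to reject H₀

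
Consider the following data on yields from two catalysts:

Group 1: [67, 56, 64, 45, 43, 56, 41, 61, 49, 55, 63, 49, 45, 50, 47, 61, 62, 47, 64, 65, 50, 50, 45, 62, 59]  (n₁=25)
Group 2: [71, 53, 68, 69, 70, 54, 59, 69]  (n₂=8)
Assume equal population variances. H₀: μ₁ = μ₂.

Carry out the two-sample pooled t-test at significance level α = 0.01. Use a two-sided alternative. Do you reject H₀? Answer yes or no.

reject H₀: yes

x̄₁=54.240, s₁=8.059, n₁=25
x̄₂=64.125, s₂=7.530, n₂=8
s_p² = [24·8.059² + 7·7.530²]/31 = 63.0785
SE = √(s_p²·(1/25+1/8)) = 3.2261
t = (54.240−64.125)/3.2261 = -3.0640
df = 31
p-value (two-sided) = 0.00449
At α=0.01: p < α → reject H₀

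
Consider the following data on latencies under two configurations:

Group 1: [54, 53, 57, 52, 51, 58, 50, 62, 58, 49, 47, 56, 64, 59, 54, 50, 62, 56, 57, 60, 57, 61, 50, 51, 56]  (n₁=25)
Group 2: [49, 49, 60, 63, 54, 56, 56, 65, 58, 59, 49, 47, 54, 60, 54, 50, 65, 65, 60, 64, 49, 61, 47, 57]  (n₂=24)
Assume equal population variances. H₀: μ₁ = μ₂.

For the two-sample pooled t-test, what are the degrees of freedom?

df = n₁ + n₂ − 2 = 25 + 24 − 2 = 47

degrees of freedom = 47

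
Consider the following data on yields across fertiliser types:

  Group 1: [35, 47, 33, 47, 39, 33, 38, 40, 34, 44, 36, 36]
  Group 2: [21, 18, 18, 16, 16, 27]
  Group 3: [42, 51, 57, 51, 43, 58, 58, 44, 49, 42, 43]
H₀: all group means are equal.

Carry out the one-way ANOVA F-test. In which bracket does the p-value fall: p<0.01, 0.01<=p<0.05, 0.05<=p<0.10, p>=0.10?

Group means [38.50, 19.33, 48.91], grand mean 38.483
SSB = Σnᵢ(x̄ᵢ−x̄)² = 3395.999; SSW = ΣΣ(x−x̄ᵢ)² = 799.242
MSB = 3395.999/2 = 1697.9995; MSW = 799.242/26 = 30.7401
F = MSB/MSW = 55.2373
df = (2, 26)
p-value (upper-tail) = 0.00000
→ bracket: p<0.01

p-value bracket: p<0.01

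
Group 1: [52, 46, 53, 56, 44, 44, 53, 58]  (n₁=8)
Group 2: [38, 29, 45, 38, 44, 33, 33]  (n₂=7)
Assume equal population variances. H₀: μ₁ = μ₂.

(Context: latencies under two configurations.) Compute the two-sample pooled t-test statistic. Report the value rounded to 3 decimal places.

x̄₁=50.750, s₁=5.418, n₁=8
x̄₂=37.143, s₂=5.928, n₂=7
s_p² = [7·5.418² + 6·5.928²]/13 = 32.0275
SE = √(s_p²·(1/8+1/7)) = 2.9290
t = (50.750−37.143)/2.9290 = 4.6457
df = 13

test statistic = 4.646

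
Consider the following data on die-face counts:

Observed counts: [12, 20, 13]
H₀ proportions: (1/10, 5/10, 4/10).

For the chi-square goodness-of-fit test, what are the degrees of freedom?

df = k − 1 = 3 − 1 = 2

degrees of freedom = 2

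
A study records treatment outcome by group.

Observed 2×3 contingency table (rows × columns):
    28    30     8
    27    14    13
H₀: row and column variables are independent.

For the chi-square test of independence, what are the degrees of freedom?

df = (r−1)(c−1) = (2−1)·(3−1) = 2

degrees of freedom = 2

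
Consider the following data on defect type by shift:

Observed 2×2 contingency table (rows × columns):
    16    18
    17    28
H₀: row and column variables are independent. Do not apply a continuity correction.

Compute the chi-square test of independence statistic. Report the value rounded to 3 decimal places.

test statistic = 0.686

Row totals [34, 45], col totals [33, 46], n=79
χ² = (16−14.20)²/14.20 + (18−19.80)²/19.80 + (17−18.80)²/18.80 + (28−26.20)²/26.20 = 0.6859
df = 1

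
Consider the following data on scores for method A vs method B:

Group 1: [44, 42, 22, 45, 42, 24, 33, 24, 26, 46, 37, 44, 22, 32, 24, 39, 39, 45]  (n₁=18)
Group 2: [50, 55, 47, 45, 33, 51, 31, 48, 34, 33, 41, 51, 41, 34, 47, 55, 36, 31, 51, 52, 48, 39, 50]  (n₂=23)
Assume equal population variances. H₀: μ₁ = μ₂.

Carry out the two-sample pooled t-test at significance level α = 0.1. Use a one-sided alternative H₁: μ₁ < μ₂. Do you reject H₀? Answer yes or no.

x̄₁=35.000, s₁=9.114, n₁=18
x̄₂=43.609, s₂=8.145, n₂=23
s_p² = [17·9.114² + 22·8.145²]/39 = 73.6276
SE = √(s_p²·(1/18+1/23)) = 2.7003
t = (35.000−43.609)/2.7003 = -3.1881
df = 39
p-value (one-sided, H₁ less) = 0.00141
At α=0.1: p < α → reject H₀

reject H₀: yes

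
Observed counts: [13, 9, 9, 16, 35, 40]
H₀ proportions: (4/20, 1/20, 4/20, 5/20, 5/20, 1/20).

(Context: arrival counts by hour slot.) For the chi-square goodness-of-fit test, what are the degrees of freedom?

degrees of freedom = 5

df = k − 1 = 6 − 1 = 5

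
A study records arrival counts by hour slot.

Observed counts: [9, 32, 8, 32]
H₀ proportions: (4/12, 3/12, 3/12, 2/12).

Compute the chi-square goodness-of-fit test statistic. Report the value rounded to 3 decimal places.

n = 81; E_i = n·p_i = [27.00, 20.25, 20.25, 13.50]
χ² = (9−27.00)²/27.00 + (32−20.25)²/20.25 + (8−20.25)²/20.25 + (32−13.50)²/13.50 = 51.5802
df = 3

test statistic = 51.580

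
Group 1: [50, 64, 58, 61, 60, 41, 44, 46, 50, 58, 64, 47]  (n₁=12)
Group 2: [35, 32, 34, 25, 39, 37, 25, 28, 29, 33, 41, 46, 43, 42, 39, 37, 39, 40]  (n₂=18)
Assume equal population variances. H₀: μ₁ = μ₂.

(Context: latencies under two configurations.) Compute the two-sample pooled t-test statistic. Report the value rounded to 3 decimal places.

test statistic = 6.835

x̄₁=53.583, s₁=8.140, n₁=12
x̄₂=35.778, s₂=6.131, n₂=18
s_p² = [11·8.140² + 17·6.131²]/28 = 48.8581
SE = √(s_p²·(1/12+1/18)) = 2.6050
t = (53.583−35.778)/2.6050 = 6.8352
df = 28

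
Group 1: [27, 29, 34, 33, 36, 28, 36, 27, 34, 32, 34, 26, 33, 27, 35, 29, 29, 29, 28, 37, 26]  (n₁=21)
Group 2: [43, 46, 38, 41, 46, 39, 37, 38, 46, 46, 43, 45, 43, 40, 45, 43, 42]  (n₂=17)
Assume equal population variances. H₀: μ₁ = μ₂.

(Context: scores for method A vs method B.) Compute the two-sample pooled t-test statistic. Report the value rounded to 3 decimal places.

x̄₁=30.905, s₁=3.673, n₁=21
x̄₂=42.412, s₂=3.104, n₂=17
s_p² = [20·3.673² + 16·3.104²]/36 = 11.7758
SE = √(s_p²·(1/21+1/17)) = 1.1196
t = (30.905−42.412)/1.1196 = -10.2780
df = 36

test statistic = -10.278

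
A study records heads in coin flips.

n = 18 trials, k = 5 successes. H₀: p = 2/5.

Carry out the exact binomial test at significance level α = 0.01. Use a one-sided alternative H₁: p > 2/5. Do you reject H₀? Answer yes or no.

reject H₀: no

Exact binomial: n=18, k=5, p₀=2/5=0.4000
P(X≥5) from Σ C(n,i)·p₀^i·(1−p₀)^(n−i)
p-value (one-sided, H₁ greater) = 0.90583
At α=0.01: p ≥ α → fail to reject H₀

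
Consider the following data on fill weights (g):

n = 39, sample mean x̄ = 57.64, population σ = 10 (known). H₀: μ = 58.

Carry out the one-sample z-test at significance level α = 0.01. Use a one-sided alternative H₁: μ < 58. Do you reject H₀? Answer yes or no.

reject H₀: no

SE = σ/√n = 10/√39 = 1.6013
z = (x̄−μ₀)/SE = (57.64−58)/1.6013 = -0.2248
p-value (one-sided, H₁ less) = 0.41106
At α=0.01: p ≥ α → fail to reject H₀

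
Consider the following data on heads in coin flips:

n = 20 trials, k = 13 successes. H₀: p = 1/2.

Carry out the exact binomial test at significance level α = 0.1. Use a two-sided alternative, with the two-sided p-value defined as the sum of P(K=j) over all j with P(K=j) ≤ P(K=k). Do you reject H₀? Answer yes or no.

Exact binomial: n=20, k=13, p₀=1/2=0.5000
P(X=j) = C(n,j)·p₀^j·(1−p₀)^(n−j); p = Σ P(X=j) over j with P(X=j) ≤ P(X=13)
p-value (two-sided) = 0.26318
At α=0.1: p ≥ α → fail to reject H₀

reject H₀: no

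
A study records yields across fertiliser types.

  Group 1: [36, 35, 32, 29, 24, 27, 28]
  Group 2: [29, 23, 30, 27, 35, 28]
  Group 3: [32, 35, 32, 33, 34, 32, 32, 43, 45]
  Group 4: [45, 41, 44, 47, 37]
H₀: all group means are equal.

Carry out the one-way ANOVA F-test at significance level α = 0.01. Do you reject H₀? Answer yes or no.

reject H₀: yes

Group means [30.14, 28.67, 35.33, 42.80], grand mean 33.889
SSB = Σnᵢ(x̄ᵢ−x̄)² = 677.676; SSW = ΣΣ(x−x̄ᵢ)² = 456.990
MSB = 677.676/3 = 225.8921; MSW = 456.990/23 = 19.8692
F = MSB/MSW = 11.3690
df = (3, 23)
p-value (upper-tail) = 0.00009
At α=0.01: p < α → reject H₀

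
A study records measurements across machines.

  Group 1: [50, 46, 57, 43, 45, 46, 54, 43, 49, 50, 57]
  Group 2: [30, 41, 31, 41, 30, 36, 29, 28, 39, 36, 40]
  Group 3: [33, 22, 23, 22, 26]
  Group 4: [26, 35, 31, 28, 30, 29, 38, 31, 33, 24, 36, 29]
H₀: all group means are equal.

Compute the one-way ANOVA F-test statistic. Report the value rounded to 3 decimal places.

Group means [49.09, 34.64, 25.20, 30.83], grand mean 36.333
SSB = Σnᵢ(x̄ᵢ−x̄)² = 2804.745; SSW = ΣΣ(x−x̄ᵢ)² = 797.921
MSB = 2804.745/3 = 934.9152; MSW = 797.921/35 = 22.7977
F = MSB/MSW = 41.0091
df = (3, 35)

test statistic = 41.009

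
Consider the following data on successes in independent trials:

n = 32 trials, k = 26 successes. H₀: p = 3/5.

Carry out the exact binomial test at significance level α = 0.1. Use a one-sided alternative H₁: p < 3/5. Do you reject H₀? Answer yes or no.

reject H₀: no

Exact binomial: n=32, k=26, p₀=3/5=0.6000
P(X≤26) from Σ C(n,i)·p₀^i·(1−p₀)^(n−i)
p-value (one-sided, H₁ less) = 0.99719
At α=0.1: p ≥ α → fail to reject H₀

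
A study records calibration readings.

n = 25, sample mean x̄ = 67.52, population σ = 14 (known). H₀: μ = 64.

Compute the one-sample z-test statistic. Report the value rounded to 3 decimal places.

test statistic = 1.257

SE = σ/√n = 14/√25 = 2.8000
z = (x̄−μ₀)/SE = (67.52−64)/2.8000 = 1.2571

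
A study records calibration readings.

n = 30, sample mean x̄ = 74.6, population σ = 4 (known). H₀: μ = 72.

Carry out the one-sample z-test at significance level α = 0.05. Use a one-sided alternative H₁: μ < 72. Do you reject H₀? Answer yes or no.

SE = σ/√n = 4/√30 = 0.7303
z = (x̄−μ₀)/SE = (74.6−72)/0.7303 = 3.5602
p-value (one-sided, H₁ less) = 0.99981
At α=0.05: p ≥ α → fail to reject H₀

reject H₀: no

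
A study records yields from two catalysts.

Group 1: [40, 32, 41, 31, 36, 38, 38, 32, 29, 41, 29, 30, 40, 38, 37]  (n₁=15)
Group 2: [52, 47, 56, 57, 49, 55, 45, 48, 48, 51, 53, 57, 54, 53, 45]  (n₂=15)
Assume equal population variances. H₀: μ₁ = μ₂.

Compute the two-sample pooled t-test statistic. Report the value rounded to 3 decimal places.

x̄₁=35.467, s₁=4.486, n₁=15
x̄₂=51.333, s₂=4.135, n₂=15
s_p² = [14·4.486² + 14·4.135²]/28 = 18.6095
SE = √(s_p²·(1/15+1/15)) = 1.5752
t = (35.467−51.333)/1.5752 = -10.0728
df = 28

test statistic = -10.073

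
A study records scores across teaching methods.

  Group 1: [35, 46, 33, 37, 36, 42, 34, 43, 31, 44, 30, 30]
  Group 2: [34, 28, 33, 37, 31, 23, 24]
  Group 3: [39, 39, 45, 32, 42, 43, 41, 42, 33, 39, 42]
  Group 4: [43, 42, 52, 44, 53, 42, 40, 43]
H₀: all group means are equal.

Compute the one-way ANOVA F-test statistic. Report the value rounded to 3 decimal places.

test statistic = 11.764

Group means [36.75, 30.00, 39.73, 44.88], grand mean 38.079
SSB = Σnᵢ(x̄ᵢ−x̄)² = 877.456; SSW = ΣΣ(x−x̄ᵢ)² = 845.307
MSB = 877.456/3 = 292.4854; MSW = 845.307/34 = 24.8620
F = MSB/MSW = 11.7644
df = (3, 34)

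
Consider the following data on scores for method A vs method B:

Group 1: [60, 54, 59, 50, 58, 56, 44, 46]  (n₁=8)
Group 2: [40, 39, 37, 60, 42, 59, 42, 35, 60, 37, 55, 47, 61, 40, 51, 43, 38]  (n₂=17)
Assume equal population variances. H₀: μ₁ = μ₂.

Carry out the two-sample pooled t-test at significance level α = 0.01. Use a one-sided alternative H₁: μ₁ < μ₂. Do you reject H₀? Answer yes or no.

reject H₀: no

x̄₁=53.375, s₁=6.070, n₁=8
x̄₂=46.235, s₂=9.358, n₂=17
s_p² = [7·6.070² + 16·9.358²]/23 = 72.1276
SE = √(s_p²·(1/8+1/17)) = 3.6413
t = (53.375−46.235)/3.6413 = 1.9608
df = 23
p-value (one-sided, H₁ less) = 0.96894
At α=0.01: p ≥ α → fail to reject H₀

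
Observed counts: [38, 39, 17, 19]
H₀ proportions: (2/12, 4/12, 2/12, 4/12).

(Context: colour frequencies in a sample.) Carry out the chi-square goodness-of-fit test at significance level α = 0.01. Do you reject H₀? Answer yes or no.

n = 113; E_i = n·p_i = [18.83, 37.67, 18.83, 37.67]
χ² = (38−18.83)²/18.83 + (39−37.67)²/37.67 + (17−18.83)²/18.83 + (19−37.67)²/37.67 = 28.9823
df = 3
p-value (upper-tail) = 0.00000
At α=0.01: p < α → reject H₀

reject H₀: yes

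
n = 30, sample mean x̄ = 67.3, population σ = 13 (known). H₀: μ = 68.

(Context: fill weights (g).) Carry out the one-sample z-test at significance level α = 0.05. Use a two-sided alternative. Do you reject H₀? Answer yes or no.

SE = σ/√n = 13/√30 = 2.3735
z = (x̄−μ₀)/SE = (67.3−68)/2.3735 = -0.2949
p-value (two-sided) = 0.76805
At α=0.05: p ≥ α → fail to reject H₀

reject H₀: no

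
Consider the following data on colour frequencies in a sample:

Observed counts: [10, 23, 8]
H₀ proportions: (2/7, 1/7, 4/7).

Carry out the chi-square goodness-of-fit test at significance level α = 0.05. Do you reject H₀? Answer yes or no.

n = 41; E_i = n·p_i = [11.71, 5.86, 23.43]
χ² = (10−11.71)²/11.71 + (23−5.86)²/5.86 + (8−23.43)²/23.43 = 60.5854
df = 2
p-value (upper-tail) = 0.00000
At α=0.05: p < α → reject H₀

reject H₀: yes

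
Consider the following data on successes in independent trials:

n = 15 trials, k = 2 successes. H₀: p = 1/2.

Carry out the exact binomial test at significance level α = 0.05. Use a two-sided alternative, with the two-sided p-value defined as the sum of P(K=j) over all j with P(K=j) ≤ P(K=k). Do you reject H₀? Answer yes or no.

reject H₀: yes

Exact binomial: n=15, k=2, p₀=1/2=0.5000
P(X=j) = C(n,j)·p₀^j·(1−p₀)^(n−j); p = Σ P(X=j) over j with P(X=j) ≤ P(X=2)
p-value (two-sided) = 0.00739
At α=0.05: p < α → reject H₀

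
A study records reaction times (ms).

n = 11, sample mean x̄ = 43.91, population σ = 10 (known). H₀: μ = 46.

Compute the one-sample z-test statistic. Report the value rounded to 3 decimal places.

test statistic = -0.693

SE = σ/√n = 10/√11 = 3.0151
z = (x̄−μ₀)/SE = (43.91−46)/3.0151 = -0.6932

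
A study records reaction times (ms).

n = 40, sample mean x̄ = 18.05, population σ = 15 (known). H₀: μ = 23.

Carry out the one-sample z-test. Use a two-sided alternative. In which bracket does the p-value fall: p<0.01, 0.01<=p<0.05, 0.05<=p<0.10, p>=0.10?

p-value bracket: 0.01<=p<0.05

SE = σ/√n = 15/√40 = 2.3717
z = (x̄−μ₀)/SE = (18.05−23)/2.3717 = -2.0871
p-value (two-sided) = 0.03688
→ bracket: 0.01<=p<0.05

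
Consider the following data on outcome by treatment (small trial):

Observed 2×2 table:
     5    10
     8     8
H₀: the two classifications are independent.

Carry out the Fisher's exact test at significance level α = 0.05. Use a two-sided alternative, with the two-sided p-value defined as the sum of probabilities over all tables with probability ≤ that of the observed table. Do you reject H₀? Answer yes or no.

reject H₀: no

Margins: r₁=15, r₂=16, c₁=13, c₂=18, n=31
p_obs = C(15,5)·C(16,8)/C(31,13); sum pmf over tables with pmf ≤ p_obs
p-value (two-sided) = 0.47255
At α=0.05: p ≥ α → fail to reject H₀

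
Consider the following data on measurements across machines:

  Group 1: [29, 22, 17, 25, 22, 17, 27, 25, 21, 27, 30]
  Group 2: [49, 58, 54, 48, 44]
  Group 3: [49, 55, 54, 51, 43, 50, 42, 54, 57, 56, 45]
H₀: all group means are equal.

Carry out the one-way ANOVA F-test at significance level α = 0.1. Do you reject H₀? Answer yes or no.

reject H₀: yes

Group means [23.82, 50.60, 50.55], grand mean 39.667
SSB = Σnᵢ(x̄ᵢ−x̄)² = 4662.436; SSW = ΣΣ(x−x̄ᵢ)² = 593.564
MSB = 4662.436/2 = 2331.2182; MSW = 593.564/24 = 24.7318
F = MSB/MSW = 94.2599
df = (2, 24)
p-value (upper-tail) = 0.00000
At α=0.1: p < α → reject H₀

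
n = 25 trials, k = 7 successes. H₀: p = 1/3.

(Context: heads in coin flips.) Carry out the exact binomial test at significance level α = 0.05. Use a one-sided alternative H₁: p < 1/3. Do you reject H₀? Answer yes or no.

reject H₀: no

Exact binomial: n=25, k=7, p₀=1/3=0.3333
P(X≤7) from Σ C(n,i)·p₀^i·(1−p₀)^(n−i)
p-value (one-sided, H₁ less) = 0.37026
At α=0.05: p ≥ α → fail to reject H₀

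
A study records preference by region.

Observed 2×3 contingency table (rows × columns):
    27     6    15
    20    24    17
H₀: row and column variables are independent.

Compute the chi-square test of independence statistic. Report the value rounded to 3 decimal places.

Row totals [48, 61], col totals [47, 30, 32], n=109
χ² = (27−20.70)²/20.70 + (6−13.21)²/13.21 + (15−14.09)²/14.09 + (20−26.30)²/26.30 + (24−16.79)²/16.79 + (17−17.91)²/17.91 = 10.5674
df = 2

test statistic = 10.567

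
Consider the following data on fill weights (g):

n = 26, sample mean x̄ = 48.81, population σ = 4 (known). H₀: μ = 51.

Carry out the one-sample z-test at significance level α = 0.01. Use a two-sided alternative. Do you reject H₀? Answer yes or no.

reject H₀: yes

SE = σ/√n = 4/√26 = 0.7845
z = (x̄−μ₀)/SE = (48.81−51)/0.7845 = -2.7917
p-value (two-sided) = 0.00524
At α=0.01: p < α → reject H₀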